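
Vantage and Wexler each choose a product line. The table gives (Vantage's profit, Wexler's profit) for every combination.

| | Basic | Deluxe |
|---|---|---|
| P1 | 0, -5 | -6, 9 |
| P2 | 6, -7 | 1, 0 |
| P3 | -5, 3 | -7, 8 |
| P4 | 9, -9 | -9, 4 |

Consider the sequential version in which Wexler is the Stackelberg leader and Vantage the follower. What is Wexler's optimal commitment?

Work backward from Vantage's decision.
- Basic: Vantage compares 0, 6, -5, 9 and picks P4; Wexler would get -9.
- Deluxe: Vantage compares -6, 1, -7, -9 and picks P2; Wexler would get 0.
Wexler's induced payoffs are -9, 0, so Wexler commits to Deluxe. Subgame-perfect outcome: (P2, Deluxe) with payoffs (1, 0).

Deluxe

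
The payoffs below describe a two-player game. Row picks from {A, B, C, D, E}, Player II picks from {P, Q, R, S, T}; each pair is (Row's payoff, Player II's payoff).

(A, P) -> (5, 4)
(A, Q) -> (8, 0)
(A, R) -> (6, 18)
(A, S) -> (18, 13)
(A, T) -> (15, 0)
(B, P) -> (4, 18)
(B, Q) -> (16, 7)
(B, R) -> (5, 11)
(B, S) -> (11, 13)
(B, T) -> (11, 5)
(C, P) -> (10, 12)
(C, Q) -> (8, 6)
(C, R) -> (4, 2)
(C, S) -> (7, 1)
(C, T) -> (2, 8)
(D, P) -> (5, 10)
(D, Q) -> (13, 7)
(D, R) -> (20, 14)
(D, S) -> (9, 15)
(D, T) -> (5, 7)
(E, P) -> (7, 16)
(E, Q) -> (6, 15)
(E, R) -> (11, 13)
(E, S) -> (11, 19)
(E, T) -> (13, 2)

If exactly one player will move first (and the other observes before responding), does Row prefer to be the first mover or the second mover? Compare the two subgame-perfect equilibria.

second

If Row leads: Player II's best replies are A→R, B→P, C→P, D→S, E→S; Row's induced payoffs 6, 4, 10, 9, 11; outcome (E, S), payoffs (11, 19).
If Player II leads: Row's best replies are P→C, Q→B, R→D, S→A, T→A; Player II's induced payoffs 12, 7, 14, 13, 0; outcome (D, R), payoffs (20, 14).
Row gets 11 moving first and 20 moving second, so Row prefers to move second.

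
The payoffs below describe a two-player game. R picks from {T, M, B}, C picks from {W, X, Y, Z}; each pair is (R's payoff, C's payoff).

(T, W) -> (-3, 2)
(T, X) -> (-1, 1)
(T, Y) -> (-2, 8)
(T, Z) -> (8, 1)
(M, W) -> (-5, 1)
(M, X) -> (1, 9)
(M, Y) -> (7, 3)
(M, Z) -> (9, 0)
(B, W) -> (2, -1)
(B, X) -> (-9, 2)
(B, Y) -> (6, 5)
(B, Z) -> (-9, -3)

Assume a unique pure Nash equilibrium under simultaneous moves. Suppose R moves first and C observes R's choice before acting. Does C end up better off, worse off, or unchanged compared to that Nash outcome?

Backward induction with R moving first.
- T → C plays Y (best of 2, 1, 8, 1); R gets -2.
- M → C plays X (best of 1, 9, 3, 0); R gets 1.
- B → C plays Y (best of -1, 2, 5, -3); R gets 6.
Among -2, 1, 6, the best is 6 at B. Subgame-perfect outcome: (B, Y) with payoffs (6, 5).
Now find the simultaneous Nash equilibrium.
R's best replies: W→B; X→M; Y→M; Z→M.
C's best replies: T→Y; M→X; B→Y.
Only (M, X) has each player best-responding; Nash payoffs (1, 9).
C earns 5 sequentially versus 9 at the Nash outcome: worse off.

worse off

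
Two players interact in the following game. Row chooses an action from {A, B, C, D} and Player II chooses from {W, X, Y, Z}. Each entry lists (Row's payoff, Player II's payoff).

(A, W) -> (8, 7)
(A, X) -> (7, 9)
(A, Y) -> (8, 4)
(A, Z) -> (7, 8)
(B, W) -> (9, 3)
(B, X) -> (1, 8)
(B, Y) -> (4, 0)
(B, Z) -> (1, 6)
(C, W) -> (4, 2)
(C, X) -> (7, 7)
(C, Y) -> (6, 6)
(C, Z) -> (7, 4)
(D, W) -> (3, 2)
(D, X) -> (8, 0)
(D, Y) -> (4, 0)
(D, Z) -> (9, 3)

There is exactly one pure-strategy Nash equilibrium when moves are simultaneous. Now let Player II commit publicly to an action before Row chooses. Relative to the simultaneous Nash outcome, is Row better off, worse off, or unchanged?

Solve by backward induction (Player II leads).
- W: Row compares 8, 9, 4, 3 and picks B; Player II would get 3.
- X: Row compares 7, 1, 7, 8 and picks D; Player II would get 0.
- Y: Row compares 8, 4, 6, 4 and picks A; Player II would get 4.
- Z: Row compares 7, 1, 7, 9 and picks D; Player II would get 3.
Player II's induced payoffs are 3, 0, 4, 3, so Player II commits to Y. Subgame-perfect outcome: (A, Y) with payoffs (8, 4).
Now find the simultaneous Nash equilibrium.
Row's best replies: W→B; X→D; Y→A; Z→D.
Player II's best replies: A→X; B→X; C→X; D→Z.
Only (D, Z) has each player best-responding; Nash payoffs (9, 3).
Row earns 8 sequentially versus 9 at the Nash outcome: worse off.

worse off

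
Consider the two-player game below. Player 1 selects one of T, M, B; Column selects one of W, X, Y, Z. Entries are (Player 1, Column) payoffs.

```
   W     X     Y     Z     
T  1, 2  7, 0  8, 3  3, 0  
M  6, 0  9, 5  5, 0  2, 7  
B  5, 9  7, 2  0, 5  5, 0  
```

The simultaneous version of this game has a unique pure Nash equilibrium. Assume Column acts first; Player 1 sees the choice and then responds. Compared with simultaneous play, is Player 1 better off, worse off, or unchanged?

better off

Solve by backward induction (Column leads).
- W: Player 1 compares 1, 6, 5 and picks M; Column would get 0.
- X: Player 1 compares 7, 9, 7 and picks M; Column would get 5.
- Y: Player 1 compares 8, 5, 0 and picks T; Column would get 3.
- Z: Player 1 compares 3, 2, 5 and picks B; Column would get 0.
Column's induced payoffs are 0, 5, 3, 0, so Column commits to X. Subgame-perfect outcome: (M, X) with payoffs (9, 5).
Under simultaneous play:
Player 1's best replies: W→M; X→M; Y→T; Z→B.
Column's best replies: T→Y; M→Z; B→W.
Only (T, Y) has each player best-responding; Nash payoffs (8, 3).
Player 1 earns 9 sequentially versus 8 at the Nash outcome: better off.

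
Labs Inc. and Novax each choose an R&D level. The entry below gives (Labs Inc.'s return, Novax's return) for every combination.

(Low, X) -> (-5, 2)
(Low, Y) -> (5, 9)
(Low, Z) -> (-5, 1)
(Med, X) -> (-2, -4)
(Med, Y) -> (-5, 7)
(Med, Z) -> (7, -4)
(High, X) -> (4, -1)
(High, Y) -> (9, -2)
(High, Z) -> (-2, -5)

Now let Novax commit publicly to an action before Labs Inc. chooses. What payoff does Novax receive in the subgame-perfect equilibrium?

Labs Inc. best-responds to each possible Novax move:
- X: Labs Inc. compares -5, -2, 4 and picks High; Novax would get -1.
- Y: Labs Inc. compares 5, -5, 9 and picks High; Novax would get -2.
- Z: Labs Inc. compares -5, 7, -2 and picks Med; Novax would get -4.
Novax's induced payoffs are -1, -2, -4, so Novax commits to X. Subgame-perfect outcome: (High, X) with payoffs (4, -1).

-1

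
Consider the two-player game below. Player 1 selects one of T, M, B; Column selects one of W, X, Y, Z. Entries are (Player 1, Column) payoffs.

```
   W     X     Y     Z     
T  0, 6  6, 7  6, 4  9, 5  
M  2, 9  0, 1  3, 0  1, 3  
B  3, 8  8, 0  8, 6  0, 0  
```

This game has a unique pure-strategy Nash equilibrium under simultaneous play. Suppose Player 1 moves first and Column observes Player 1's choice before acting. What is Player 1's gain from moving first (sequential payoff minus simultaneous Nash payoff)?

Column best-responds to each possible Player 1 move:
- T: Column compares 6, 7, 4, 5 and picks X; Player 1 would get 6.
- M: Column compares 9, 1, 0, 3 and picks W; Player 1 would get 2.
- B: Column compares 8, 0, 6, 0 and picks W; Player 1 would get 3.
Maximizing over 6, 2, 3, Player 1 chooses T. Subgame-perfect outcome: (T, X) with payoffs (6, 7).
Now find the simultaneous Nash equilibrium.
Player 1's best replies: W→B; X→B; Y→B; Z→T.
Column's best replies: T→X; M→W; B→W.
Only (B, W) has each player best-responding; Nash payoffs (3, 8).
Player 1's commitment gain: 6 − 3 = 3.

3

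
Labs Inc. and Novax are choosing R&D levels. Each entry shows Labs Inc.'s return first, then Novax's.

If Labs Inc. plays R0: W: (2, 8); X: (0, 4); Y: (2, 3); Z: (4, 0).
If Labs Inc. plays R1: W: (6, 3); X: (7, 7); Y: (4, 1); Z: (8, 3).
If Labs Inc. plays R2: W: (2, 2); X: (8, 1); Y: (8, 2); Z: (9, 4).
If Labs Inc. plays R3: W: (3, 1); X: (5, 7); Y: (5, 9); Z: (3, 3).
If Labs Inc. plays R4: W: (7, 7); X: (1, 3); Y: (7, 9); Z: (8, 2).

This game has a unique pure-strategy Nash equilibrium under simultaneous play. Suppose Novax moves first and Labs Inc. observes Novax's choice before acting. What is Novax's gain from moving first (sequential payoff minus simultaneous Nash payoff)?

Work backward from Labs Inc.'s decision.
- W: BR = R4, leader payoff 7.
- X: BR = R2, leader payoff 1.
- Y: BR = R2, leader payoff 2.
- Z: BR = R2, leader payoff 4.
Among 7, 1, 2, 4, the best is 7 at W. Subgame-perfect outcome: (R4, W) with payoffs (7, 7).
Under simultaneous play:
Labs Inc.'s best replies: W→R4; X→R2; Y→R2; Z→R2.
Novax's best replies: R0→W; R1→X; R2→Z; R3→Y; R4→Y.
Only (R2, Z) has each player best-responding; Nash payoffs (9, 4).
Novax's commitment gain: 7 − 4 = 3.

3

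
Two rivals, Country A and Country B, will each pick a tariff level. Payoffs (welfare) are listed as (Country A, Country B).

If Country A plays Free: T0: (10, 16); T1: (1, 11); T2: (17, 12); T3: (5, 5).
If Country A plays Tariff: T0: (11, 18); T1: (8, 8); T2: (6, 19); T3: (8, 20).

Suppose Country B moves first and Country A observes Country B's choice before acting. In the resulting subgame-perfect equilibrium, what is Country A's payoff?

Solve by backward induction (Country B leads).
- T0: Country A compares 10, 11 and picks Tariff; Country B would get 18.
- T1: Country A compares 1, 8 and picks Tariff; Country B would get 8.
- T2: Country A compares 17, 6 and picks Free; Country B would get 12.
- T3: Country A compares 5, 8 and picks Tariff; Country B would get 20.
Maximizing over 18, 8, 12, 20, Country B chooses T3. Subgame-perfect outcome: (Tariff, T3) with payoffs (8, 20).

8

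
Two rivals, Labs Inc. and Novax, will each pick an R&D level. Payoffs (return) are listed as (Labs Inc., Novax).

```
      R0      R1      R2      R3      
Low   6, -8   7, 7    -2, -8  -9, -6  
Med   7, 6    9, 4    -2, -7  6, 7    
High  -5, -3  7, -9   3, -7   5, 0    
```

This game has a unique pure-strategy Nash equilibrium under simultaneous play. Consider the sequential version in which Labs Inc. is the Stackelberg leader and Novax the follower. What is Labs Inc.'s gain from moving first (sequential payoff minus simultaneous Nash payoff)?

Work backward from Novax's decision.
- Low → Novax plays R1 (best of -8, 7, -8, -6); Labs Inc. gets 7.
- Med → Novax plays R3 (best of 6, 4, -7, 7); Labs Inc. gets 6.
- High → Novax plays R3 (best of -3, -9, -7, 0); Labs Inc. gets 5.
Among 7, 6, 5, the best is 7 at Low. Subgame-perfect outcome: (Low, R1) with payoffs (7, 7).
For the simultaneous game, intersect best replies.
Labs Inc.'s best replies: R0→Med; R1→Med; R2→High; R3→Med.
Novax's best replies: Low→R1; Med→R3; High→R3.
Only (Med, R3) has each player best-responding; Nash payoffs (6, 7).
Labs Inc.'s commitment gain: 7 − 6 = 1.

1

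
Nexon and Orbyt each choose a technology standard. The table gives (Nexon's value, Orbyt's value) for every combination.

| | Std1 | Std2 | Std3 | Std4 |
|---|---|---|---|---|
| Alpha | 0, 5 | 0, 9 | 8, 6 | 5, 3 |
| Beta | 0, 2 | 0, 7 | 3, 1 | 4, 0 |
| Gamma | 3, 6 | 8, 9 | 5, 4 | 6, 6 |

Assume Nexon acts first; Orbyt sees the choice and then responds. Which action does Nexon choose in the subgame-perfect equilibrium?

Solve by backward induction (Nexon leads).
- Alpha: BR = Std2, leader payoff 0.
- Beta: BR = Std2, leader payoff 0.
- Gamma: BR = Std2, leader payoff 8.
Nexon's induced payoffs are 0, 0, 8, so Nexon commits to Gamma. Subgame-perfect outcome: (Gamma, Std2) with payoffs (8, 9).

Gamma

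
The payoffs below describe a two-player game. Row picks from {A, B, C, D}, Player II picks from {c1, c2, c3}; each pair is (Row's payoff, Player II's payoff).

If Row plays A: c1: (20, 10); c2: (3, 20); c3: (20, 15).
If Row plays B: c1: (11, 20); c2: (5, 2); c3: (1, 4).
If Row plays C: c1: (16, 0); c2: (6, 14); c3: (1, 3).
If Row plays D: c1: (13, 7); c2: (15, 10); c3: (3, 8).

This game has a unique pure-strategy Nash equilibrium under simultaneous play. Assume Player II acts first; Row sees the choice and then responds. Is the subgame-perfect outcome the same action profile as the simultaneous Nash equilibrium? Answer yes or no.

no

Backward induction with Player II moving first.
- c1 → Row plays A (best of 20, 11, 16, 13); Player II gets 10.
- c2 → Row plays D (best of 3, 5, 6, 15); Player II gets 10.
- c3 → Row plays A (best of 20, 1, 1, 3); Player II gets 15.
Maximizing over 10, 10, 15, Player II chooses c3. Subgame-perfect outcome: (A, c3) with payoffs (20, 15).
Now find the simultaneous Nash equilibrium.
Row's best replies: c1→A; c2→D; c3→A.
Player II's best replies: A→c2; B→c1; C→c2; D→c2.
Only (D, c2) has each player best-responding; Nash payoffs (15, 10).
Sequential outcome (A, c3) differs from the Nash profile (D, c2).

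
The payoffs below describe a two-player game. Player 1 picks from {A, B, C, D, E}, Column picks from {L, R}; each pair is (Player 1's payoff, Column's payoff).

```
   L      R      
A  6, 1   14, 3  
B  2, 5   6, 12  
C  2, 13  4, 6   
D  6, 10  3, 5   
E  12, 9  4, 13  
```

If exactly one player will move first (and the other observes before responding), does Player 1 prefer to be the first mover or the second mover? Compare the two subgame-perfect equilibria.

If Player 1 leads: Column's best replies are A→R, B→R, C→L, D→L, E→R; Player 1's induced payoffs 14, 6, 2, 6, 4; outcome (A, R), payoffs (14, 3).
If Column leads: Player 1's best replies are L→E, R→A; Column's induced payoffs 9, 3; outcome (E, L), payoffs (12, 9).
Player 1 gets 14 moving first and 12 moving second, so Player 1 prefers to move first.

first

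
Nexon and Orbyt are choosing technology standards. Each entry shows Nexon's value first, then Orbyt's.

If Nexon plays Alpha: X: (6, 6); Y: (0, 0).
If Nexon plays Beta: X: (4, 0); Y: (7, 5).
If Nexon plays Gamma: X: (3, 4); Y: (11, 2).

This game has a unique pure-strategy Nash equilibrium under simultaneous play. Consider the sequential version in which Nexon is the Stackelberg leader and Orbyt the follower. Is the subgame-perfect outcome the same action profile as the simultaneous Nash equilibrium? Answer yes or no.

Orbyt best-responds to each possible Nexon move:
- Alpha: Orbyt compares 6, 0 and picks X; Nexon would get 6.
- Beta: Orbyt compares 0, 5 and picks Y; Nexon would get 7.
- Gamma: Orbyt compares 4, 2 and picks X; Nexon would get 3.
Among 6, 7, 3, the best is 7 at Beta. Subgame-perfect outcome: (Beta, Y) with payoffs (7, 5).
Now find the simultaneous Nash equilibrium.
Nexon's best replies: X→Alpha; Y→Gamma.
Orbyt's best replies: Alpha→X; Beta→Y; Gamma→X.
Only (Alpha, X) has each player best-responding; Nash payoffs (6, 6).
Sequential outcome (Beta, Y) differs from the Nash profile (Alpha, X).

no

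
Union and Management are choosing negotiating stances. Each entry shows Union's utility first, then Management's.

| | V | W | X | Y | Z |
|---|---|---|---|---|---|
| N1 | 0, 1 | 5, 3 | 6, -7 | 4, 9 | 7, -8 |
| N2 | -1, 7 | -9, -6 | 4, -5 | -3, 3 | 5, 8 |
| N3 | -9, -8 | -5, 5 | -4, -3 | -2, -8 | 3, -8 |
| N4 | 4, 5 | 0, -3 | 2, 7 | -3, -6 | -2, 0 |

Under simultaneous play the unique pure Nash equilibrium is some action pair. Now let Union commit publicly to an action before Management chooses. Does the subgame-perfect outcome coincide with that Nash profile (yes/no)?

Backward induction with Union moving first.
- N1: BR = Y, leader payoff 4.
- N2: BR = Z, leader payoff 5.
- N3: BR = W, leader payoff -5.
- N4: BR = X, leader payoff 2.
Union's induced payoffs are 4, 5, -5, 2, so Union commits to N2. Subgame-perfect outcome: (N2, Z) with payoffs (5, 8).
Now find the simultaneous Nash equilibrium.
Union's best replies: V→N4; W→N1; X→N1; Y→N1; Z→N1.
Management's best replies: N1→Y; N2→Z; N3→W; N4→X.
The unique mutual best reply is (N1, Y), giving (4, 9).
Sequential outcome (N2, Z) differs from the Nash profile (N1, Y).

no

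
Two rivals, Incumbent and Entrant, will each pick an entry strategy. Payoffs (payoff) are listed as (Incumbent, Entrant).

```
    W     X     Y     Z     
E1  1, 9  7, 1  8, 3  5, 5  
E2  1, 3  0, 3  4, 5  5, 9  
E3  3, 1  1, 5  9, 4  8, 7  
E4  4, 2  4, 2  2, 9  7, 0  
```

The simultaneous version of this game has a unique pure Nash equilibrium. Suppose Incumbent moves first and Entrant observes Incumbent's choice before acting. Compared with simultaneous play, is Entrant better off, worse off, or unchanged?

Backward induction with Incumbent moving first.
- E1 → Entrant plays W (best of 9, 1, 3, 5); Incumbent gets 1.
- E2 → Entrant plays Z (best of 3, 3, 5, 9); Incumbent gets 5.
- E3 → Entrant plays Z (best of 1, 5, 4, 7); Incumbent gets 8.
- E4 → Entrant plays Y (best of 2, 2, 9, 0); Incumbent gets 2.
Among 1, 5, 8, 2, the best is 8 at E3. Subgame-perfect outcome: (E3, Z) with payoffs (8, 7).
Under simultaneous play:
Incumbent's best replies: W→E4; X→E1; Y→E3; Z→E3.
Entrant's best replies: E1→W; E2→Z; E3→Z; E4→Y.
Only (E3, Z) has each player best-responding; Nash payoffs (8, 7).
Entrant earns 7 sequentially versus 7 at the Nash outcome: unchanged.

unchanged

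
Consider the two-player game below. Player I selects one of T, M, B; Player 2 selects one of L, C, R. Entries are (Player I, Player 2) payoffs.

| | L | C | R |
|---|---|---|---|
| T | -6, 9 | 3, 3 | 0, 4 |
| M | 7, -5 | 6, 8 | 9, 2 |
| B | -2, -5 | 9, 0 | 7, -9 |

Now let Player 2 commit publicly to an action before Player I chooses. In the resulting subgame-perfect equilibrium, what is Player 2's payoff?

2

Backward induction with Player 2 moving first.
- L: BR = M, leader payoff -5.
- C: BR = B, leader payoff 0.
- R: BR = M, leader payoff 2.
Among -5, 0, 2, the best is 2 at R. Subgame-perfect outcome: (M, R) with payoffs (9, 2).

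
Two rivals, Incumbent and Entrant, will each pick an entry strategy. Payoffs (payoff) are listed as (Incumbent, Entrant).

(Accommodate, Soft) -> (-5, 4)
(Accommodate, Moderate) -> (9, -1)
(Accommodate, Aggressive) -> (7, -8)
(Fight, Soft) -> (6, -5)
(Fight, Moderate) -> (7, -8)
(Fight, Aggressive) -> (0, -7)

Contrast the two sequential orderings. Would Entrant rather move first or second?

first

If Incumbent leads: Entrant's best replies are Accommodate→Soft, Fight→Soft; Incumbent's induced payoffs -5, 6; outcome (Fight, Soft), payoffs (6, -5).
If Entrant leads: Incumbent's best replies are Soft→Fight, Moderate→Accommodate, Aggressive→Accommodate; Entrant's induced payoffs -5, -1, -8; outcome (Accommodate, Moderate), payoffs (9, -1).
Entrant gets -1 moving first and -5 moving second, so Entrant prefers to move first.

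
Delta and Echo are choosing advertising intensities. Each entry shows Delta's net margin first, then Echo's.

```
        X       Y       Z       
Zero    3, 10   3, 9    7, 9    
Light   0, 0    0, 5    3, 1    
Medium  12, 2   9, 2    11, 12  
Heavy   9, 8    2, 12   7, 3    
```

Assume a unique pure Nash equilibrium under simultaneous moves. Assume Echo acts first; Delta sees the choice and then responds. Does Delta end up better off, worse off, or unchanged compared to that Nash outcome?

Delta best-responds to each possible Echo move:
- X → Delta plays Medium (best of 3, 0, 12, 9); Echo gets 2.
- Y → Delta plays Medium (best of 3, 0, 9, 2); Echo gets 2.
- Z → Delta plays Medium (best of 7, 3, 11, 7); Echo gets 12.
Among 2, 2, 12, the best is 12 at Z. Subgame-perfect outcome: (Medium, Z) with payoffs (11, 12).
Now find the simultaneous Nash equilibrium.
Delta's best replies: X→Medium; Y→Medium; Z→Medium.
Echo's best replies: Zero→X; Light→Y; Medium→Z; Heavy→Y.
The unique mutual best reply is (Medium, Z), giving (11, 12).
Delta earns 11 sequentially versus 11 at the Nash outcome: unchanged.

unchanged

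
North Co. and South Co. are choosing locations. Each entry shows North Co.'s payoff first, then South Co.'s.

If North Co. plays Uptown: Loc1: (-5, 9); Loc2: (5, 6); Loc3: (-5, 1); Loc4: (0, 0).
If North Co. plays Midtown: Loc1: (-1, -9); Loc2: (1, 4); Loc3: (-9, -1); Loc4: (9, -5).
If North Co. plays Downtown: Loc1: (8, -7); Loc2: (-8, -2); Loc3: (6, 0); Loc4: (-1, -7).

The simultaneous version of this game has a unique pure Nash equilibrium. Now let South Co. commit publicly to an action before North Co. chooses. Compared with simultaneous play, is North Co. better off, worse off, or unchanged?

North Co. best-responds to each possible South Co. move:
- Loc1 → North Co. plays Downtown (best of -5, -1, 8); South Co. gets -7.
- Loc2 → North Co. plays Uptown (best of 5, 1, -8); South Co. gets 6.
- Loc3 → North Co. plays Downtown (best of -5, -9, 6); South Co. gets 0.
- Loc4 → North Co. plays Midtown (best of 0, 9, -1); South Co. gets -5.
Among -7, 6, 0, -5, the best is 6 at Loc2. Subgame-perfect outcome: (Uptown, Loc2) with payoffs (5, 6).
Under simultaneous play:
North Co.'s best replies: Loc1→Downtown; Loc2→Uptown; Loc3→Downtown; Loc4→Midtown.
South Co.'s best replies: Uptown→Loc1; Midtown→Loc2; Downtown→Loc3.
The unique mutual best reply is (Downtown, Loc3), giving (6, 0).
North Co. earns 5 sequentially versus 6 at the Nash outcome: worse off.

worse off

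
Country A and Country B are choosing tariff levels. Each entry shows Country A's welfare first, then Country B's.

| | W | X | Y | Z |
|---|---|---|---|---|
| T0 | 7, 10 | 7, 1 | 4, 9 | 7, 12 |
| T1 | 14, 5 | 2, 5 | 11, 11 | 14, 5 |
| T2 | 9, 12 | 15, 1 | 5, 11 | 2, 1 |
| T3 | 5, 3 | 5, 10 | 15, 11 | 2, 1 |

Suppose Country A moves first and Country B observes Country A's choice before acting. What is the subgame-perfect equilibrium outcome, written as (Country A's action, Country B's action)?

(T3, Y)

Country B best-responds to each possible Country A move:
- T0: Country B compares 10, 1, 9, 12 and picks Z; Country A would get 7.
- T1: Country B compares 5, 5, 11, 5 and picks Y; Country A would get 11.
- T2: Country B compares 12, 1, 11, 1 and picks W; Country A would get 9.
- T3: Country B compares 3, 10, 11, 1 and picks Y; Country A would get 15.
Among 7, 11, 9, 15, the best is 15 at T3. Subgame-perfect outcome: (T3, Y) with payoffs (15, 11).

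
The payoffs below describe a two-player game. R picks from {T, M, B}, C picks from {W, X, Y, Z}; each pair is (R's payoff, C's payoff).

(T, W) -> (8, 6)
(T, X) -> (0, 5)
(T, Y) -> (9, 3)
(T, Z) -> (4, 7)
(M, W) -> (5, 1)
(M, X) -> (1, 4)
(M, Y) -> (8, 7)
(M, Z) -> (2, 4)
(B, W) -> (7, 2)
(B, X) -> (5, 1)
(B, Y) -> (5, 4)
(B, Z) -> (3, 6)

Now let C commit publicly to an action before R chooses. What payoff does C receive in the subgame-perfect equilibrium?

7

R best-responds to each possible C move:
- W: BR = T, leader payoff 6.
- X: BR = B, leader payoff 1.
- Y: BR = T, leader payoff 3.
- Z: BR = T, leader payoff 7.
Among 6, 1, 3, 7, the best is 7 at Z. Subgame-perfect outcome: (T, Z) with payoffs (4, 7).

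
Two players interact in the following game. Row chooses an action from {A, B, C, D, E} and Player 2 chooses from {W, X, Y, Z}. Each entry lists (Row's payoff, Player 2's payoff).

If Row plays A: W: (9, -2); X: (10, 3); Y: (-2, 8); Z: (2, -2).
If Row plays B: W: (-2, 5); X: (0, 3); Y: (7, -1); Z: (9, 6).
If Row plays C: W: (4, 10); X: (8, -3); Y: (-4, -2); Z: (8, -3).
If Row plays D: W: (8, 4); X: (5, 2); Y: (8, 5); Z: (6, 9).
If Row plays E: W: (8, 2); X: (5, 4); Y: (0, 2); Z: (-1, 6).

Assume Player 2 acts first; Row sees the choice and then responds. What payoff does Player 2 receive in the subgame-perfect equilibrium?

6

Solve by backward induction (Player 2 leads).
- W → Row plays A (best of 9, -2, 4, 8, 8); Player 2 gets -2.
- X → Row plays A (best of 10, 0, 8, 5, 5); Player 2 gets 3.
- Y → Row plays D (best of -2, 7, -4, 8, 0); Player 2 gets 5.
- Z → Row plays B (best of 2, 9, 8, 6, -1); Player 2 gets 6.
Player 2's induced payoffs are -2, 3, 5, 6, so Player 2 commits to Z. Subgame-perfect outcome: (B, Z) with payoffs (9, 6).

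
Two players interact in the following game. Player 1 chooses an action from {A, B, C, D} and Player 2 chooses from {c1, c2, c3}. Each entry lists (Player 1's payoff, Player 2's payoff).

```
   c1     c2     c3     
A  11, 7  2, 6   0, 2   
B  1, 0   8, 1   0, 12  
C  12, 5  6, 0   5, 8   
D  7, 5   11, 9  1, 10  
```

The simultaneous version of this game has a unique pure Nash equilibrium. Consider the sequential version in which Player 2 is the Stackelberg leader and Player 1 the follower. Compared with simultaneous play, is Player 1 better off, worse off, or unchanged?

better off

Solve by backward induction (Player 2 leads).
- c1: BR = C, leader payoff 5.
- c2: BR = D, leader payoff 9.
- c3: BR = C, leader payoff 8.
Maximizing over 5, 9, 8, Player 2 chooses c2. Subgame-perfect outcome: (D, c2) with payoffs (11, 9).
For the simultaneous game, intersect best replies.
Player 1's best replies: c1→C; c2→D; c3→C.
Player 2's best replies: A→c1; B→c3; C→c3; D→c3.
The unique mutual best reply is (C, c3), giving (5, 8).
Player 1 earns 11 sequentially versus 5 at the Nash outcome: better off.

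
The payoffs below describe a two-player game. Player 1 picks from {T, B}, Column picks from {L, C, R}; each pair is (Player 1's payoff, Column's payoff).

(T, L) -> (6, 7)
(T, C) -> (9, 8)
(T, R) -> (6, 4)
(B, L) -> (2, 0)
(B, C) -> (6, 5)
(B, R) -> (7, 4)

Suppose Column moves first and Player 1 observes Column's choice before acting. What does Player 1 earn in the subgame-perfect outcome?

9

Solve by backward induction (Column leads).
- L → Player 1 plays T (best of 6, 2); Column gets 7.
- C → Player 1 plays T (best of 9, 6); Column gets 8.
- R → Player 1 plays B (best of 6, 7); Column gets 4.
Among 7, 8, 4, the best is 8 at C. Subgame-perfect outcome: (T, C) with payoffs (9, 8).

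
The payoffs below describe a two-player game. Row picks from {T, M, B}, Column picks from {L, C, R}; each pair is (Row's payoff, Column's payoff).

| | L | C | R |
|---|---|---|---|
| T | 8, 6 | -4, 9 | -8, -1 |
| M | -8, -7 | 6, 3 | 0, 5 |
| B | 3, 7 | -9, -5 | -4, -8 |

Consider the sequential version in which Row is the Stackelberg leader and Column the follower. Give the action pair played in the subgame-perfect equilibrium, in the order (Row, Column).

(B, L)

Backward induction with Row moving first.
- T: BR = C, leader payoff -4.
- M: BR = R, leader payoff 0.
- B: BR = L, leader payoff 3.
Row's induced payoffs are -4, 0, 3, so Row commits to B. Subgame-perfect outcome: (B, L) with payoffs (3, 7).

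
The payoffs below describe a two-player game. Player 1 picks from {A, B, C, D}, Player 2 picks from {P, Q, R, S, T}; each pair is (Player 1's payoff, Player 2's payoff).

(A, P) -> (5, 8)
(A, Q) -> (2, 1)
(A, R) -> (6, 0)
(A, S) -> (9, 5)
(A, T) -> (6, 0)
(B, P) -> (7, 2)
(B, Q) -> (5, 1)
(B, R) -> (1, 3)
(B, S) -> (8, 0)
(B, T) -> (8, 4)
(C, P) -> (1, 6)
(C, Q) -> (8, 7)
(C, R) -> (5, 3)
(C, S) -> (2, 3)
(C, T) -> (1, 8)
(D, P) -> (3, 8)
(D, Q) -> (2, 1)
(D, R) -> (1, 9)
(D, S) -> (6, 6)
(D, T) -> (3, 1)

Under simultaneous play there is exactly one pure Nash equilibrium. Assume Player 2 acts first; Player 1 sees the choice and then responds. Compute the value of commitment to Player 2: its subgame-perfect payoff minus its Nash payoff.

3

Backward induction with Player 2 moving first.
- P: Player 1 compares 5, 7, 1, 3 and picks B; Player 2 would get 2.
- Q: Player 1 compares 2, 5, 8, 2 and picks C; Player 2 would get 7.
- R: Player 1 compares 6, 1, 5, 1 and picks A; Player 2 would get 0.
- S: Player 1 compares 9, 8, 2, 6 and picks A; Player 2 would get 5.
- T: Player 1 compares 6, 8, 1, 3 and picks B; Player 2 would get 4.
Maximizing over 2, 7, 0, 5, 4, Player 2 chooses Q. Subgame-perfect outcome: (C, Q) with payoffs (8, 7).
Under simultaneous play:
Player 1's best replies: P→B; Q→C; R→A; S→A; T→B.
Player 2's best replies: A→P; B→T; C→T; D→R.
Only (B, T) has each player best-responding; Nash payoffs (8, 4).
Player 2's commitment gain: 7 − 4 = 3.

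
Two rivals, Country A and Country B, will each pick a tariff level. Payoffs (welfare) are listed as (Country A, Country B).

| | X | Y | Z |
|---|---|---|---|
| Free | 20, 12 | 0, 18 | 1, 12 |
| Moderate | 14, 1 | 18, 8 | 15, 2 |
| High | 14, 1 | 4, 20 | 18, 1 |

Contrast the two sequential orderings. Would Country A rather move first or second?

second

If Country A leads: Country B's best replies are Free→Y, Moderate→Y, High→Y; Country A's induced payoffs 0, 18, 4; outcome (Moderate, Y), payoffs (18, 8).
If Country B leads: Country A's best replies are X→Free, Y→Moderate, Z→High; Country B's induced payoffs 12, 8, 1; outcome (Free, X), payoffs (20, 12).
Country A gets 18 moving first and 20 moving second, so Country A prefers to move second.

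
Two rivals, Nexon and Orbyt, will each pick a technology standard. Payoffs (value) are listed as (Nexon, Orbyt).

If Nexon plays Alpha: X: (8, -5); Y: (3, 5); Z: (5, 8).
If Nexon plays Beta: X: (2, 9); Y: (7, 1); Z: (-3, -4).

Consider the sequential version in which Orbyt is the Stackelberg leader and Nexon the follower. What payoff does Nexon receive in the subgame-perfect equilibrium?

5

Solve by backward induction (Orbyt leads).
- X: BR = Alpha, leader payoff -5.
- Y: BR = Beta, leader payoff 1.
- Z: BR = Alpha, leader payoff 8.
Orbyt's induced payoffs are -5, 1, 8, so Orbyt commits to Z. Subgame-perfect outcome: (Alpha, Z) with payoffs (5, 8).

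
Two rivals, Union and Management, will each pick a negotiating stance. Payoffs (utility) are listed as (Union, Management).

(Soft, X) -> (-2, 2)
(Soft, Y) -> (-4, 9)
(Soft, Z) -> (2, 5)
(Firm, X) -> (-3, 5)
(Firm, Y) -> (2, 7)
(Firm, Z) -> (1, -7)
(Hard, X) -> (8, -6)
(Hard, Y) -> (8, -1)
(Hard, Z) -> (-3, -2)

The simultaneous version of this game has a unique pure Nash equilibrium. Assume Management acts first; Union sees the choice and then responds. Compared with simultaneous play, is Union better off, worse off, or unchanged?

Union best-responds to each possible Management move:
- X: Union compares -2, -3, 8 and picks Hard; Management would get -6.
- Y: Union compares -4, 2, 8 and picks Hard; Management would get -1.
- Z: Union compares 2, 1, -3 and picks Soft; Management would get 5.
Management's induced payoffs are -6, -1, 5, so Management commits to Z. Subgame-perfect outcome: (Soft, Z) with payoffs (2, 5).
For the simultaneous game, intersect best replies.
Union's best replies: X→Hard; Y→Hard; Z→Soft.
Management's best replies: Soft→Y; Firm→Y; Hard→Y.
Only (Hard, Y) has each player best-responding; Nash payoffs (8, -1).
Union earns 2 sequentially versus 8 at the Nash outcome: worse off.

worse off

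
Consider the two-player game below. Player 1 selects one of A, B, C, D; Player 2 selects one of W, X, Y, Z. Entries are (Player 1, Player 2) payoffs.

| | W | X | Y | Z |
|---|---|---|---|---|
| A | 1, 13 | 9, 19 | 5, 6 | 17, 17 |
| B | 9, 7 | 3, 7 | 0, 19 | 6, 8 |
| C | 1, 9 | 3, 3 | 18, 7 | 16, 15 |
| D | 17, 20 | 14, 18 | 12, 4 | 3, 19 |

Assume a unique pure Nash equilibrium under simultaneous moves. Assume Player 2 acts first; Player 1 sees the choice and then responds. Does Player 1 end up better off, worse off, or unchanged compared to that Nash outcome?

unchanged

Solve by backward induction (Player 2 leads).
- W → Player 1 plays D (best of 1, 9, 1, 17); Player 2 gets 20.
- X → Player 1 plays D (best of 9, 3, 3, 14); Player 2 gets 18.
- Y → Player 1 plays C (best of 5, 0, 18, 12); Player 2 gets 7.
- Z → Player 1 plays A (best of 17, 6, 16, 3); Player 2 gets 17.
Player 2's induced payoffs are 20, 18, 7, 17, so Player 2 commits to W. Subgame-perfect outcome: (D, W) with payoffs (17, 20).
Under simultaneous play:
Player 1's best replies: W→D; X→D; Y→C; Z→A.
Player 2's best replies: A→X; B→Y; C→Z; D→W.
The unique mutual best reply is (D, W), giving (17, 20).
Player 1 earns 17 sequentially versus 17 at the Nash outcome: unchanged.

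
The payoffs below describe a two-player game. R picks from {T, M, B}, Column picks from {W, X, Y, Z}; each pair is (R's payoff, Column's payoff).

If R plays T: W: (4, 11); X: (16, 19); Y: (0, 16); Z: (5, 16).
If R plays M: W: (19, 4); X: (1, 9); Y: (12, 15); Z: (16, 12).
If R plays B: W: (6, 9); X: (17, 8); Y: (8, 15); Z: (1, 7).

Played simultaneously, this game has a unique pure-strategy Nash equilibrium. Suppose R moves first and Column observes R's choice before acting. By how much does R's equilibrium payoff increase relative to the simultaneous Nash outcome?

4

Backward induction with R moving first.
- T: BR = X, leader payoff 16.
- M: BR = Y, leader payoff 12.
- B: BR = Y, leader payoff 8.
Among 16, 12, 8, the best is 16 at T. Subgame-perfect outcome: (T, X) with payoffs (16, 19).
Now find the simultaneous Nash equilibrium.
R's best replies: W→M; X→B; Y→M; Z→M.
Column's best replies: T→X; M→Y; B→Y.
Only (M, Y) has each player best-responding; Nash payoffs (12, 15).
R's commitment gain: 16 − 12 = 4.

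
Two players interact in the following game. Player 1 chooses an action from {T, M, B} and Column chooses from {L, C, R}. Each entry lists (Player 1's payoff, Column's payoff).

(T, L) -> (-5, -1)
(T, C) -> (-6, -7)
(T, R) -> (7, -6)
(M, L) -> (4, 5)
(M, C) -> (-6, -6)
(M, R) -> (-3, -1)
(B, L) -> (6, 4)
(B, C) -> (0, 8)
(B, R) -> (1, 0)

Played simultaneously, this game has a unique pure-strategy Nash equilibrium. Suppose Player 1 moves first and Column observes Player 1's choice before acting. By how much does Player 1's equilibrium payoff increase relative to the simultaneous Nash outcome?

4

Column best-responds to each possible Player 1 move:
- T: BR = L, leader payoff -5.
- M: BR = L, leader payoff 4.
- B: BR = C, leader payoff 0.
Among -5, 4, 0, the best is 4 at M. Subgame-perfect outcome: (M, L) with payoffs (4, 5).
For the simultaneous game, intersect best replies.
Player 1's best replies: L→B; C→B; R→T.
Column's best replies: T→L; M→L; B→C.
Only (B, C) has each player best-responding; Nash payoffs (0, 8).
Player 1's commitment gain: 4 − 0 = 4.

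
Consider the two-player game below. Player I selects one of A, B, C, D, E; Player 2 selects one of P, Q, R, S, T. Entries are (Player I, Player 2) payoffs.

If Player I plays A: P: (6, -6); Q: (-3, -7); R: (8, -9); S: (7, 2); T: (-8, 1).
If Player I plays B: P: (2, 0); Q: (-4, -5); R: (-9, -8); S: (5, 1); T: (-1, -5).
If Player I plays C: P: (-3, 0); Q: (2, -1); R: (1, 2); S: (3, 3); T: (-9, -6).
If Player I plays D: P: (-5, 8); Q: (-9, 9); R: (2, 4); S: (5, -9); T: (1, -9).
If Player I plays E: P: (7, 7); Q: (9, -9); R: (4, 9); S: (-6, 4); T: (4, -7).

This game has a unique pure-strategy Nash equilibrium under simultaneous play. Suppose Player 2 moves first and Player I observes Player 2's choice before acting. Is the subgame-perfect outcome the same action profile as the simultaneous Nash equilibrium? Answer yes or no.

Backward induction with Player 2 moving first.
- P: Player I compares 6, 2, -3, -5, 7 and picks E; Player 2 would get 7.
- Q: Player I compares -3, -4, 2, -9, 9 and picks E; Player 2 would get -9.
- R: Player I compares 8, -9, 1, 2, 4 and picks A; Player 2 would get -9.
- S: Player I compares 7, 5, 3, 5, -6 and picks A; Player 2 would get 2.
- T: Player I compares -8, -1, -9, 1, 4 and picks E; Player 2 would get -7.
Maximizing over 7, -9, -9, 2, -7, Player 2 chooses P. Subgame-perfect outcome: (E, P) with payoffs (7, 7).
Now find the simultaneous Nash equilibrium.
Player I's best replies: P→E; Q→E; R→A; S→A; T→E.
Player 2's best replies: A→S; B→S; C→S; D→Q; E→R.
Only (A, S) has each player best-responding; Nash payoffs (7, 2).
Sequential outcome (E, P) differs from the Nash profile (A, S).

no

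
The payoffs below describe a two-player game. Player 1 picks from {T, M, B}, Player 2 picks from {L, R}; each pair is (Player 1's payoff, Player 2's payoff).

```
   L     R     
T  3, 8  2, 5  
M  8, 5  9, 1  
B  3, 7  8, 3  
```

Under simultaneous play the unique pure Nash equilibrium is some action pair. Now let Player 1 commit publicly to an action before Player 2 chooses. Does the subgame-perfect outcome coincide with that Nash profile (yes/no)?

Backward induction with Player 1 moving first.
- T: BR = L, leader payoff 3.
- M: BR = L, leader payoff 8.
- B: BR = L, leader payoff 3.
Maximizing over 3, 8, 3, Player 1 chooses M. Subgame-perfect outcome: (M, L) with payoffs (8, 5).
Now find the simultaneous Nash equilibrium.
Player 1's best replies: L→M; R→M.
Player 2's best replies: T→L; M→L; B→L.
Only (M, L) has each player best-responding; Nash payoffs (8, 5).
Sequential outcome (M, L) coincides with the Nash profile (M, L).

yes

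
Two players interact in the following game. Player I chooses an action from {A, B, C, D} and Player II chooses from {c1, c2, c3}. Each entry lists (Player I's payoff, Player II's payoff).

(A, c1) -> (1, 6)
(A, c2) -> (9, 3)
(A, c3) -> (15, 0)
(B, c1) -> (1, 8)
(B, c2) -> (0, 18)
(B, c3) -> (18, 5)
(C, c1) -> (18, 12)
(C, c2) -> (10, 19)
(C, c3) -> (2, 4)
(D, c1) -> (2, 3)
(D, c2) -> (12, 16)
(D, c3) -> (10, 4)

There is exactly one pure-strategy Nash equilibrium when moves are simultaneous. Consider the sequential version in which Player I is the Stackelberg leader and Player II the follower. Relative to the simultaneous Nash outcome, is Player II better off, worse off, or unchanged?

unchanged

Solve by backward induction (Player I leads).
- A: BR = c1, leader payoff 1.
- B: BR = c2, leader payoff 0.
- C: BR = c2, leader payoff 10.
- D: BR = c2, leader payoff 12.
Maximizing over 1, 0, 10, 12, Player I chooses D. Subgame-perfect outcome: (D, c2) with payoffs (12, 16).
Now find the simultaneous Nash equilibrium.
Player I's best replies: c1→C; c2→D; c3→B.
Player II's best replies: A→c1; B→c2; C→c2; D→c2.
The unique mutual best reply is (D, c2), giving (12, 16).
Player II earns 16 sequentially versus 16 at the Nash outcome: unchanged.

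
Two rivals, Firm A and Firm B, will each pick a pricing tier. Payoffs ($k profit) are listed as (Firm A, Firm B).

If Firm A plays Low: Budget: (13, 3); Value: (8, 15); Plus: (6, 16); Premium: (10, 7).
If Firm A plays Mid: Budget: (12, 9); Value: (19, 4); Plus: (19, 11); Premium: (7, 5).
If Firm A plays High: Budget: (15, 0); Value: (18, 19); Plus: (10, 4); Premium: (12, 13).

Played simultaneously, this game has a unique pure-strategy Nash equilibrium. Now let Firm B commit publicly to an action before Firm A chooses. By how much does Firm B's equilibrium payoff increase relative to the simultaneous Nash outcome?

Work backward from Firm A's decision.
- Budget: Firm A compares 13, 12, 15 and picks High; Firm B would get 0.
- Value: Firm A compares 8, 19, 18 and picks Mid; Firm B would get 4.
- Plus: Firm A compares 6, 19, 10 and picks Mid; Firm B would get 11.
- Premium: Firm A compares 10, 7, 12 and picks High; Firm B would get 13.
Firm B's induced payoffs are 0, 4, 11, 13, so Firm B commits to Premium. Subgame-perfect outcome: (High, Premium) with payoffs (12, 13).
Now find the simultaneous Nash equilibrium.
Firm A's best replies: Budget→High; Value→Mid; Plus→Mid; Premium→High.
Firm B's best replies: Low→Plus; Mid→Plus; High→Value.
The unique mutual best reply is (Mid, Plus), giving (19, 11).
Firm B's commitment gain: 13 − 11 = 2.

2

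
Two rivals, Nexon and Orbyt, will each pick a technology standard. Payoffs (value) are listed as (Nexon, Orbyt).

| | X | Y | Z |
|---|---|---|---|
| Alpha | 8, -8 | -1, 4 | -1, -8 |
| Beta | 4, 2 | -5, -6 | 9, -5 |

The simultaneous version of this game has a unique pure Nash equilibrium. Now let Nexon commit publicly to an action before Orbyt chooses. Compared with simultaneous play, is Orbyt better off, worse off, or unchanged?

worse off

Solve by backward induction (Nexon leads).
- Alpha: BR = Y, leader payoff -1.
- Beta: BR = X, leader payoff 4.
Among -1, 4, the best is 4 at Beta. Subgame-perfect outcome: (Beta, X) with payoffs (4, 2).
Now find the simultaneous Nash equilibrium.
Nexon's best replies: X→Alpha; Y→Alpha; Z→Beta.
Orbyt's best replies: Alpha→Y; Beta→X.
Only (Alpha, Y) has each player best-responding; Nash payoffs (-1, 4).
Orbyt earns 2 sequentially versus 4 at the Nash outcome: worse off.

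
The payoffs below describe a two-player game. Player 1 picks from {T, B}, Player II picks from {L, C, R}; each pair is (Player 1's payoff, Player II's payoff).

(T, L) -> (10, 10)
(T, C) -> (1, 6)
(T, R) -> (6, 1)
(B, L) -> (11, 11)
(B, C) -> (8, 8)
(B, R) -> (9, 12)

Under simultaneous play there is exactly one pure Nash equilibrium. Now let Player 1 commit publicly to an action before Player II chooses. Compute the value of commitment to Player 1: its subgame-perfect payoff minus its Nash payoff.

Work backward from Player II's decision.
- T → Player II plays L (best of 10, 6, 1); Player 1 gets 10.
- B → Player II plays R (best of 11, 8, 12); Player 1 gets 9.
Maximizing over 10, 9, Player 1 chooses T. Subgame-perfect outcome: (T, L) with payoffs (10, 10).
Under simultaneous play:
Player 1's best replies: L→B; C→B; R→B.
Player II's best replies: T→L; B→R.
The unique mutual best reply is (B, R), giving (9, 12).
Player 1's commitment gain: 10 − 9 = 1.

1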